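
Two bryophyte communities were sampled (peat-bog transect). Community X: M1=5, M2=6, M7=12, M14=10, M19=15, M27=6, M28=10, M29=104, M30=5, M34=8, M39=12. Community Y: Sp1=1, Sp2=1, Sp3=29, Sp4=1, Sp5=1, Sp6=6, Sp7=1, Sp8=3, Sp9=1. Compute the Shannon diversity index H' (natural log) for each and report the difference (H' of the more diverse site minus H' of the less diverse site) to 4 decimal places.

Community X: N=193, proportions 0.025907, 0.031088, 0.062176, 0.051813, 0.07772, 0.031088, 0.051813, 0.53886, 0.025907, 0.041451, 0.062176, giving H' = 1.720939 (working shown to 6 dp, full precision carried).
Community Y: N=44, proportions 0.022727, 0.022727, 0.659091, 0.022727, 0.022727, 0.136364, 0.022727, 0.068182, 0.022727, giving H' = 1.245599.
Difference = |1.720939 − 1.245599| = 0.475340, i.e. 0.4753 to 4 decimal places.

0.4753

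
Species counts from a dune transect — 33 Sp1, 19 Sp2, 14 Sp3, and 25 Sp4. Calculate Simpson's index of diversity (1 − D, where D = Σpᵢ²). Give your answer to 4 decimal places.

Total N = 33+19+14+25 = 91, so the proportions are 0.362637, 0.208791, 0.153846, 0.274725 (working shown to 6 dp, full precision carried).
D = 0.362637² + 0.208791² + 0.153846² + 0.274725² = 0.131506 + 0.043594 + 0.023669 + 0.075474 = 0.274242.
So 1 − D = 0.725758, i.e. 0.7258 to 4 decimal places.

0.7258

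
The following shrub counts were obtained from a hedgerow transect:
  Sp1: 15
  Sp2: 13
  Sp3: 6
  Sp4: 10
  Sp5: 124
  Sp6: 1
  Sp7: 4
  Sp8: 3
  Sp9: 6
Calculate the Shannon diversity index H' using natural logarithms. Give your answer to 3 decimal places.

Total N = 15+13+6+10+124+1+4+3+6 = 182, so the proportions are 0.08242, 0.07143, 0.03297, 0.05495, 0.68132, 0.00549, 0.02198, 0.01648, 0.03297 (working shown to 5 dp, full precision carried).
Each pᵢ ln pᵢ term: 0.08242×(-2.49596)=-0.20571, 0.07143×(-2.63906)=-0.18850, 0.03297×(-3.41225)=-0.11249, 0.05495×(-2.90142)=-0.15942, 0.68132×(-0.38373)=-0.26144, 0.00549×(-5.20401)=-0.02859, 0.02198×(-3.81771)=-0.08391, 0.01648×(-4.10539)=-0.06767, 0.03297×(-3.41225)=-0.11249.
Sum = -1.22023, so H' = 1.220.

1.220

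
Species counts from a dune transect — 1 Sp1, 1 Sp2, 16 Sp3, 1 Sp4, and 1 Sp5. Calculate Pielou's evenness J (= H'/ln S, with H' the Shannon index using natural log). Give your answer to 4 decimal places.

0.4832

Total N = 1+1+16+1+1 = 20, so the proportions are 0.05, 0.05, 0.8, 0.05, 0.05 (working shown to 6 dp, full precision carried).
H' = −Σ pᵢ ln pᵢ = −((-0.149787) + (-0.149787) + (-0.178515) + (-0.149787) + (-0.149787)) = 0.777661.
With S = 5 species, ln S = 1.609438, so J = 0.777661/1.609438 = 0.483188, i.e. 0.4832 to 4 decimal places.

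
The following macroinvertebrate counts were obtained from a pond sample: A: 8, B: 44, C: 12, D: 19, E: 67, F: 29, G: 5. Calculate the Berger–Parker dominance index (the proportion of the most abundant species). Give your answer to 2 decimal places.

0.36

Total N = 8+44+12+19+67+29+5 = 184, so the proportions are 0.0435, 0.2391, 0.0652, 0.1033, 0.3641, 0.1576, 0.0272 (working shown to 4 dp, full precision carried).
The largest proportion is 0.3641, i.e. d = 0.36 to 2 decimal places.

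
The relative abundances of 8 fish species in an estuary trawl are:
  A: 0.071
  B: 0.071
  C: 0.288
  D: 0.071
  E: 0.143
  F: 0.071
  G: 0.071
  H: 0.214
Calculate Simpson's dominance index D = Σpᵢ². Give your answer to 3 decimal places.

0.174

D = 0.071² + 0.071² + 0.288² + 0.071² + 0.143² + 0.071² + 0.071² + 0.214² = 0.00504 + 0.00504 + 0.08294 + 0.00504 + 0.02045 + 0.00504 + 0.00504 + 0.04580 = 0.17439 (working shown to 5 dp, full precision carried).
To 3 decimal places, D = 0.174.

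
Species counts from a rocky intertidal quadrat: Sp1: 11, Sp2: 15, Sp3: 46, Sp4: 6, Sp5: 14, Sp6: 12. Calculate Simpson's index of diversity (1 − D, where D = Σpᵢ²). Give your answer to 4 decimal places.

Total N = 11+15+46+6+14+12 = 104, so the proportions are 0.105769, 0.144231, 0.442308, 0.057692, 0.134615, 0.115385 (working shown to 6 dp, full precision carried).
D = 0.105769² + 0.144231² + 0.442308² + 0.057692² + 0.134615² + 0.115385² = 0.011187 + 0.020803 + 0.195636 + 0.003328 + 0.018121 + 0.013314 = 0.262389.
So 1 − D = 0.737611, i.e. 0.7376 to 4 decimal places.

0.7376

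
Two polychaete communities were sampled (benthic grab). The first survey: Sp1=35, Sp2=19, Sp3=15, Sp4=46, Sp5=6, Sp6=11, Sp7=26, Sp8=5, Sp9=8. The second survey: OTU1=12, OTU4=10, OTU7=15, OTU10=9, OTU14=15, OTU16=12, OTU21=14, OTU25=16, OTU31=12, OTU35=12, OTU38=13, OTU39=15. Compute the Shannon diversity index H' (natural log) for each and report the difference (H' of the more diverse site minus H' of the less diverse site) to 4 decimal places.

0.5094

The first survey: N=171, proportions 0.204678, 0.111111, 0.087719, 0.269006, 0.035088, 0.064327, 0.152047, 0.02924, 0.046784, giving H' = 1.962480 (working shown to 6 dp, full precision carried).
The second survey: N=155, proportions 0.077419, 0.064516, 0.096774, 0.058065, 0.096774, 0.077419, 0.090323, 0.103226, 0.077419, 0.077419, 0.083871, 0.096774, giving H' = 2.471869.
Difference = |1.962480 − 2.471869| = 0.509389, i.e. 0.5094 to 4 decimal places.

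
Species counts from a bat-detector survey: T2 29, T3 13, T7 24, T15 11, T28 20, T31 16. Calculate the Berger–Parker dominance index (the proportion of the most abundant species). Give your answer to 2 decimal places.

0.26

Total N = 29+13+24+11+20+16 = 113, so the proportions are 0.2566, 0.115, 0.2124, 0.0973, 0.177, 0.1416 (working shown to 4 dp, full precision carried).
The largest proportion is 0.2566, i.e. d = 0.26 to 2 decimal places.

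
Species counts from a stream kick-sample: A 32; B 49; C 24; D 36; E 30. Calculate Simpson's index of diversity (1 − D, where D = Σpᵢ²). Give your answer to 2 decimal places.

Total N = 32+49+24+36+30 = 171, so the proportions are 0.1871, 0.2865, 0.1404, 0.2105, 0.1754 (working shown to 4 dp, full precision carried).
D = 0.1871² + 0.2865² + 0.1404² + 0.2105² + 0.1754² = 0.0350 + 0.0821 + 0.0197 + 0.0443 + 0.0308 = 0.2119.
So 1 − D = 0.7881, i.e. 0.79 to 2 decimal places.

0.79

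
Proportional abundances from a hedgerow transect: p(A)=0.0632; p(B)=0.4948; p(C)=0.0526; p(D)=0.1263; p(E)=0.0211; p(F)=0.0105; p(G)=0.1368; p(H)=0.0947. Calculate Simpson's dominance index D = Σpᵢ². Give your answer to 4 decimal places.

D = 0.0632² + 0.4948² + 0.0526² + 0.1263² + 0.0211² + 0.0105² + 0.1368² + 0.0947² = 0.003994 + 0.244827 + 0.002767 + 0.015952 + 0.000445 + 0.000110 + 0.018714 + 0.008968 = 0.295778 (working shown to 6 dp, full precision carried).
To 4 decimal places, D = 0.2958.

0.2958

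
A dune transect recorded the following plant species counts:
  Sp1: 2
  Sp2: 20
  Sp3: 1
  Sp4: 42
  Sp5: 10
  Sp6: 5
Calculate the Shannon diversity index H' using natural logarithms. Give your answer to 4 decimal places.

Total N = 2+20+1+42+10+5 = 80, so the proportions are 0.025, 0.25, 0.0125, 0.525, 0.125, 0.0625 (working shown to 6 dp, full precision carried).
Each pᵢ ln pᵢ term: 0.025×(-3.688879)=-0.092222, 0.25×(-1.386294)=-0.346574, 0.0125×(-4.382027)=-0.054775, 0.525×(-0.644357)=-0.338287, 0.125×(-2.079442)=-0.259930, 0.0625×(-2.772589)=-0.173287.
Sum = -1.265075, so H' = 1.2651.

1.2651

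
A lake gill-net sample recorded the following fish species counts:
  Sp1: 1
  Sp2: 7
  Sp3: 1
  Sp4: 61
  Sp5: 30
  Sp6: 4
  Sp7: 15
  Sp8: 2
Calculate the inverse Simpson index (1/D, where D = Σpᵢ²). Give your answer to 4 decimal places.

Total N = 1+7+1+61+30+4+15+2 = 121, so the proportions are 0.0082645, 0.0578512, 0.0082645, 0.5041322, 0.2479339, 0.0330579, 0.1239669, 0.0165289 (working shown to 7 dp, full precision carried).
D = 0.0082645² + 0.0578512² + 0.0082645² + 0.5041322² + 0.2479339² + 0.0330579² + 0.1239669² + 0.0165289² = 0.0000683 + 0.0033468 + 0.0000683 + 0.2541493 + 0.0614712 + 0.0010928 + 0.0153678 + 0.0002732 = 0.3358377.
So 1/D = 2.977629, i.e. 2.9776 to 4 decimal places.

2.9776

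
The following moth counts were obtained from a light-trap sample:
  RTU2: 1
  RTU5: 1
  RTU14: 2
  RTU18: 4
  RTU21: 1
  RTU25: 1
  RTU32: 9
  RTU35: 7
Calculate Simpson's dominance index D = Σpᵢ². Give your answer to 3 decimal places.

Total N = 1+1+2+4+1+1+9+7 = 26, so the proportions are 0.03846, 0.03846, 0.07692, 0.15385, 0.03846, 0.03846, 0.34615, 0.26923 (working shown to 5 dp, full precision carried).
D = 0.03846² + 0.03846² + 0.07692² + 0.15385² + 0.03846² + 0.03846² + 0.34615² + 0.26923² = 0.00148 + 0.00148 + 0.00592 + 0.02367 + 0.00148 + 0.00148 + 0.11982 + 0.07249 = 0.22781.
To 3 decimal places, D = 0.228.

0.228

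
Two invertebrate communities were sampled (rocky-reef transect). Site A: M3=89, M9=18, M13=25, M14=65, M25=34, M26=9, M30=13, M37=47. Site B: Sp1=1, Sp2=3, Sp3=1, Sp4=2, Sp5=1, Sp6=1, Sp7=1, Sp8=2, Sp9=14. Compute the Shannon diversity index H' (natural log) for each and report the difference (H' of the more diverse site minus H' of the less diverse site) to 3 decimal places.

Site A: N=300, proportions 0.29667, 0.06, 0.08333, 0.21667, 0.11333, 0.03, 0.04333, 0.15667, giving H' = 1.84613 (working shown to 5 dp, full precision carried).
Site B: N=26, proportions 0.03846, 0.11538, 0.03846, 0.07692, 0.03846, 0.03846, 0.03846, 0.07692, 0.53846, giving H' = 1.60366.
Difference = |1.84613 − 1.60366| = 0.24247, i.e. 0.242 to 3 decimal places.

0.242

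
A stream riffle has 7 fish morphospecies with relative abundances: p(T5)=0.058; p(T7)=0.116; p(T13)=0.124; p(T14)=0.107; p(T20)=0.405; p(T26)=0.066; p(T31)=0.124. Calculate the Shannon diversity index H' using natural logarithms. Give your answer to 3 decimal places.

Each pᵢ ln pᵢ term (working shown to 5 dp, full precision carried): 0.058×(-2.84731)=-0.16514, 0.116×(-2.15417)=-0.24988, 0.124×(-2.08747)=-0.25885, 0.107×(-2.23493)=-0.23914, 0.405×(-0.90387)=-0.36607, 0.066×(-2.71810)=-0.17939, 0.124×(-2.08747)=-0.25885.
Sum = -1.71732, so H' = 1.717.

1.717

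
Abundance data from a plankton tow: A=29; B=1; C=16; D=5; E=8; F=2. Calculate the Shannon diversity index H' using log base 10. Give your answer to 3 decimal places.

Total N = 29+1+16+5+8+2 = 61, so the proportions are 0.47541, 0.01639, 0.2623, 0.08197, 0.13115, 0.03279 (working shown to 5 dp, full precision carried).
Each pᵢ log₁₀ pᵢ term: 0.47541×(-0.32293)=-0.15352, 0.01639×(-1.78533)=-0.02927, 0.2623×(-0.58121)=-0.15245, 0.08197×(-1.08636)=-0.08905, 0.13115×(-0.88224)=-0.11570, 0.03279×(-1.48430)=-0.04867.
Sum = -0.58866, so H' = 0.589.

0.589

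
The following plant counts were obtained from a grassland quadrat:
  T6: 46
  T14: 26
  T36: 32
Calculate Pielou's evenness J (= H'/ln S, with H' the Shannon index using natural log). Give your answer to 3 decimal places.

0.974

Total N = 46+26+32 = 104, so the proportions are 0.44231, 0.25, 0.30769 (working shown to 5 dp, full precision carried).
H' = −Σ pᵢ ln pᵢ = −((-0.36081) + (-0.34657) + (-0.36266)) = 1.07005.
With S = 3 species, ln S = 1.09861, so J = 1.07005/1.09861 = 0.97400, i.e. 0.974 to 3 decimal places.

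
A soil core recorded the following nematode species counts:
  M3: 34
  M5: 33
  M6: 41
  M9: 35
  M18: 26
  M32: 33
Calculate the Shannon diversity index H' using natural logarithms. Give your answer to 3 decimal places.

Total N = 34+33+41+35+26+33 = 202, so the proportions are 0.16832, 0.16337, 0.20297, 0.17327, 0.12871, 0.16337 (working shown to 5 dp, full precision carried).
Each pᵢ ln pᵢ term: 0.16832×(-1.78191)=-0.29992, 0.16337×(-1.81176)=-0.29598, 0.20297×(-1.59470)=-0.32368, 0.17327×(-1.75292)=-0.30372, 0.12871×(-2.05017)=-0.26388, 0.16337×(-1.81176)=-0.29598.
Sum = -1.78317, so H' = 1.783.

1.783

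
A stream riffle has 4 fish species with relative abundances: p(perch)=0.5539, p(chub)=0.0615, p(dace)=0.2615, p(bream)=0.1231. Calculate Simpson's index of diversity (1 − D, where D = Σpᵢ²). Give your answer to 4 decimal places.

D = 0.5539² + 0.0615² + 0.2615² + 0.1231² = 0.306805 + 0.003782 + 0.068382 + 0.015154 = 0.394123 (working shown to 6 dp, full precision carried).
So 1 − D = 0.605877, i.e. 0.6059 to 4 decimal places.

0.6059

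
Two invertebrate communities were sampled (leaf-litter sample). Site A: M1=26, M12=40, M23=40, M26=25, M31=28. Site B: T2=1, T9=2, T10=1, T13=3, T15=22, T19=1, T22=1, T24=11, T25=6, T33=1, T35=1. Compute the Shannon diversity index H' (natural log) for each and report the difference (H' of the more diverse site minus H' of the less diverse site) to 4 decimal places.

0.1286

Site A: N=159, proportions 0.163522, 0.251572, 0.251572, 0.157233, 0.176101, giving H' = 1.587178 (working shown to 6 dp, full precision carried).
Site B: N=50, proportions 0.02, 0.04, 0.02, 0.06, 0.44, 0.02, 0.02, 0.22, 0.12, 0.02, 0.02, giving H' = 1.715774.
Difference = |1.587178 − 1.715774| = 0.128596, i.e. 0.1286 to 4 decimal places.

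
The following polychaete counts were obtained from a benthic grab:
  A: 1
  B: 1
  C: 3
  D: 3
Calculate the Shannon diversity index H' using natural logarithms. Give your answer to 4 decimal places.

1.2555

Total N = 1+1+3+3 = 8, so the proportions are 0.125, 0.125, 0.375, 0.375 (working shown to 6 dp, full precision carried).
Each pᵢ ln pᵢ term: 0.125×(-2.079442)=-0.259930, 0.125×(-2.079442)=-0.259930, 0.375×(-0.980829)=-0.367811, 0.375×(-0.980829)=-0.367811.
Sum = -1.255482, so H' = 1.2555.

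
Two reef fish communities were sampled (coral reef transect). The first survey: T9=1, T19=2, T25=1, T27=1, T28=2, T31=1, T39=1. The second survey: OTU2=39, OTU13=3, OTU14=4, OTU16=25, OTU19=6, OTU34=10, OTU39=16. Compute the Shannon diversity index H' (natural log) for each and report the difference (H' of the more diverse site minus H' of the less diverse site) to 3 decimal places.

0.267

The first survey: N=9, proportions 0.11111, 0.22222, 0.11111, 0.11111, 0.22222, 0.11111, 0.11111, giving H' = 1.88916 (working shown to 5 dp, full precision carried).
The second survey: N=103, proportions 0.37864, 0.02913, 0.03883, 0.24272, 0.05825, 0.09709, 0.15534, giving H' = 1.62182.
Difference = |1.88916 − 1.62182| = 0.26734, i.e. 0.267 to 3 decimal places.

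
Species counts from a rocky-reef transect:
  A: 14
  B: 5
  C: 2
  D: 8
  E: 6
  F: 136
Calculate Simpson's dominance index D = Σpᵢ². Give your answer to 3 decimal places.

0.644

Total N = 14+5+2+8+6+136 = 171, so the proportions are 0.08187, 0.02924, 0.0117, 0.04678, 0.03509, 0.79532 (working shown to 5 dp, full precision carried).
D = 0.08187² + 0.02924² + 0.0117² + 0.04678² + 0.03509² + 0.79532² = 0.00670 + 0.00085 + 0.00014 + 0.00219 + 0.00123 + 0.63254 = 0.64365.
To 3 decimal places, D = 0.644.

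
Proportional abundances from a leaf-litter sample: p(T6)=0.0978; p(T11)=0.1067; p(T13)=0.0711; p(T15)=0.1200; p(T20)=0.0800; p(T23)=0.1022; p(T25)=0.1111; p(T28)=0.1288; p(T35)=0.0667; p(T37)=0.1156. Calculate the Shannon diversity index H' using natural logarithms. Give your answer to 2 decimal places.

2.28

Each pᵢ ln pᵢ term (working shown to 4 dp, full precision carried): 0.0978×(-2.3248)=-0.2274, 0.1067×(-2.2377)=-0.2388, 0.0711×(-2.6437)=-0.1880, 0.12×(-2.1203)=-0.2544, 0.08×(-2.5257)=-0.2021, 0.1022×(-2.2808)=-0.2331, 0.1111×(-2.1973)=-0.2441, 0.1288×(-2.0495)=-0.2640, 0.0667×(-2.7076)=-0.1806, 0.1156×(-2.1576)=-0.2494.
Sum = -2.2818, so H' = 2.28.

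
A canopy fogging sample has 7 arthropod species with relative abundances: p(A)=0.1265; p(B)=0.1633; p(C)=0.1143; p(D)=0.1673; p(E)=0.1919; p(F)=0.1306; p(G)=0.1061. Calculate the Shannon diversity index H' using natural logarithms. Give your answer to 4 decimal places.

1.9252

Each pᵢ ln pᵢ term (working shown to 6 dp, full precision carried): 0.1265×(-2.067513)=-0.261540, 0.1633×(-1.812166)=-0.295927, 0.1143×(-2.168929)=-0.247909, 0.1673×(-1.787967)=-0.299127, 0.1919×(-1.650781)=-0.316785, 0.1306×(-2.035616)=-0.265851, 0.1061×(-2.243373)=-0.238022.
Sum = -1.925161, so H' = 1.9252.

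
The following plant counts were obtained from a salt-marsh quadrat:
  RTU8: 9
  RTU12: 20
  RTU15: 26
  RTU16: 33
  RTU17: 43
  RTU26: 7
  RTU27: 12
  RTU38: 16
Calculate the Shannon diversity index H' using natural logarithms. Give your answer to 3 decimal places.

Total N = 9+20+26+33+43+7+12+16 = 166, so the proportions are 0.05422, 0.12048, 0.15663, 0.1988, 0.25904, 0.04217, 0.07229, 0.09639 (working shown to 5 dp, full precision carried).
Each pᵢ ln pᵢ term: 0.05422×(-2.91476)=-0.15803, 0.12048×(-2.11626)=-0.25497, 0.15663×(-1.85389)=-0.29037, 0.1988×(-1.61548)=-0.32115, 0.25904×(-1.35079)=-0.34990, 0.04217×(-3.16608)=-0.13351, 0.07229×(-2.62708)=-0.18991, 0.09639×(-2.33940)=-0.22548.
Sum = -1.92332, so H' = 1.923.

1.923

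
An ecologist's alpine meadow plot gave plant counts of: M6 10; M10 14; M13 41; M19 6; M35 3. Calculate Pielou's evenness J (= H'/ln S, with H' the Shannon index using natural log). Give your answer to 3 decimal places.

0.774

Total N = 10+14+41+6+3 = 74, so the proportions are 0.13514, 0.18919, 0.55405, 0.08108, 0.04054 (working shown to 5 dp, full precision carried).
H' = −Σ pᵢ ln pᵢ = −((-0.27047) + (-0.31500) + (-0.32717) + (-0.20370) + (-0.12995)) = 1.24629.
With S = 5 species, ln S = 1.60944, so J = 1.24629/1.60944 = 0.77436, i.e. 0.774 to 3 decimal places.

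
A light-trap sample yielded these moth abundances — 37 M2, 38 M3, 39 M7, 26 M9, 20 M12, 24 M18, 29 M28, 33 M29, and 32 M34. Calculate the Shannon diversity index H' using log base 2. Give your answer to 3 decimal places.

3.139

Total N = 37+38+39+26+20+24+29+33+32 = 278, so the proportions are 0.13309, 0.13669, 0.14029, 0.09353, 0.07194, 0.08633, 0.10432, 0.11871, 0.11511 (working shown to 5 dp, full precision carried).
Each pᵢ log₂ pᵢ term: 0.13309×(-2.90949)=-0.38723, 0.13669×(-2.87101)=-0.39244, 0.14029×(-2.83354)=-0.39751, 0.09353×(-3.41850)=-0.31972, 0.07194×(-3.79701)=-0.27317, 0.08633×(-3.53398)=-0.30509, 0.10432×(-3.26096)=-0.34017, 0.11871×(-3.07455)=-0.36496, 0.11511×(-3.11894)=-0.35901.
Sum = -3.13931, so H' = 3.139.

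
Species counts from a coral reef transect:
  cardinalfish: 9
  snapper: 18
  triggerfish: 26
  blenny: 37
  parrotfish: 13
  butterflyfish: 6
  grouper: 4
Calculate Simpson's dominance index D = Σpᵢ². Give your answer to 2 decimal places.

0.21

Total N = 9+18+26+37+13+6+4 = 113, so the proportions are 0.0796, 0.1593, 0.2301, 0.3274, 0.115, 0.0531, 0.0354 (working shown to 4 dp, full precision carried).
D = 0.0796² + 0.1593² + 0.2301² + 0.3274² + 0.115² + 0.0531² + 0.0354² = 0.0063 + 0.0254 + 0.0529 + 0.1072 + 0.0132 + 0.0028 + 0.0013 = 0.2092.
To 2 decimal places, D = 0.21.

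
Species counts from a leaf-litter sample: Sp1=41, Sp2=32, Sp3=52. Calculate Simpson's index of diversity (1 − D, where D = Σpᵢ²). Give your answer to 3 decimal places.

Total N = 41+32+52 = 125, so the proportions are 0.328, 0.256, 0.416 (working shown to 5 dp, full precision carried).
D = 0.328² + 0.256² + 0.416² = 0.10758 + 0.06554 + 0.17306 = 0.34618.
So 1 − D = 0.65382, i.e. 0.654 to 3 decimal places.

0.654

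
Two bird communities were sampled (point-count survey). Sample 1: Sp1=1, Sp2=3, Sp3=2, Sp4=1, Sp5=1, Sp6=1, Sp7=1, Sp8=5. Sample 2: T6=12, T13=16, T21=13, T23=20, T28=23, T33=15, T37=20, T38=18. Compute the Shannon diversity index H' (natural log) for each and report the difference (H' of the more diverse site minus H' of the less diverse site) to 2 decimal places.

0.20

Sample 1: N=15, proportions 0.0667, 0.2, 0.1333, 0.0667, 0.0667, 0.0667, 0.0667, 0.3333, giving H' = 1.8594 (working shown to 4 dp, full precision carried).
Sample 2: N=137, proportions 0.0876, 0.1168, 0.0949, 0.146, 0.1679, 0.1095, 0.146, 0.1314, giving H' = 2.0578.
Difference = |1.8594 − 2.0578| = 0.1984, i.e. 0.20 to 2 decimal places.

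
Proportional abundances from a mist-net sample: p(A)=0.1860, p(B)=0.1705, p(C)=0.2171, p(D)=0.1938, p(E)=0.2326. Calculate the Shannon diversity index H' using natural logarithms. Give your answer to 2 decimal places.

Each pᵢ ln pᵢ term (working shown to 4 dp, full precision carried): 0.186×(-1.6820)=-0.3129, 0.1705×(-1.7690)=-0.3016, 0.2171×(-1.5274)=-0.3316, 0.1938×(-1.6409)=-0.3180, 0.2326×(-1.4584)=-0.3392.
Sum = -1.6033, so H' = 1.60.

1.60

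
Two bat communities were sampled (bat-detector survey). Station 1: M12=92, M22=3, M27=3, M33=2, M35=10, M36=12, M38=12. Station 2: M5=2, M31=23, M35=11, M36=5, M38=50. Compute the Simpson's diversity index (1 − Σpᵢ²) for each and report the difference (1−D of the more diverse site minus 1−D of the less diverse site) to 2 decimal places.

Station 1: N=134, proportions 0.6866, 0.0224, 0.0224, 0.0149, 0.0746, 0.0896, 0.0896, giving 1−D = 0.5058 (working shown to 4 dp, full precision carried).
Station 2: N=91, proportions 0.022, 0.2527, 0.1209, 0.0549, 0.5495, giving 1−D = 0.6161.
Difference = |0.5058 − 0.6161| = 0.1103, i.e. 0.11 to 2 decimal places.

0.11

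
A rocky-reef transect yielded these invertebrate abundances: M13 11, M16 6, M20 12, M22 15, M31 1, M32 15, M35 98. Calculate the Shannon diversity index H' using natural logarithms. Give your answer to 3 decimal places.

1.281

Total N = 11+6+12+15+1+15+98 = 158, so the proportions are 0.06962, 0.03797, 0.07595, 0.09494, 0.00633, 0.09494, 0.62025 (working shown to 5 dp, full precision carried).
Each pᵢ ln pᵢ term: 0.06962×(-2.66470)=-0.18552, 0.03797×(-3.27084)=-0.12421, 0.07595×(-2.57769)=-0.19577, 0.09494×(-2.35454)=-0.22353, 0.00633×(-5.06260)=-0.03204, 0.09494×(-2.35454)=-0.22353, 0.62025×(-0.47763)=-0.29625.
Sum = -1.28086, so H' = 1.281.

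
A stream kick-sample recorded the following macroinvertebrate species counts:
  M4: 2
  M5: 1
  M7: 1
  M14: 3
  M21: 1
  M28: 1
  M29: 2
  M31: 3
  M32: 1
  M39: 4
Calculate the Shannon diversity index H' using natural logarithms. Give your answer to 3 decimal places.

2.160

Total N = 2+1+1+3+1+1+2+3+1+4 = 19, so the proportions are 0.10526, 0.05263, 0.05263, 0.15789, 0.05263, 0.05263, 0.10526, 0.15789, 0.05263, 0.21053 (working shown to 5 dp, full precision carried).
Each pᵢ ln pᵢ term: 0.10526×(-2.25129)=-0.23698, 0.05263×(-2.94444)=-0.15497, 0.05263×(-2.94444)=-0.15497, 0.15789×(-1.84583)=-0.29145, 0.05263×(-2.94444)=-0.15497, 0.05263×(-2.94444)=-0.15497, 0.10526×(-2.25129)=-0.23698, 0.15789×(-1.84583)=-0.29145, 0.05263×(-2.94444)=-0.15497, 0.21053×(-1.55814)=-0.32803.
Sum = -2.15973, so H' = 2.160.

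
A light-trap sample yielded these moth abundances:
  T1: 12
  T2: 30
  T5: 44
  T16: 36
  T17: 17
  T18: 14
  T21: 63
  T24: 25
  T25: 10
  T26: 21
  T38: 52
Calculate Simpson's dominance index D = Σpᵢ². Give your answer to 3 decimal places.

Total N = 12+30+44+36+17+14+63+25+10+21+52 = 324, so the proportions are 0.03704, 0.09259, 0.1358, 0.11111, 0.05247, 0.04321, 0.19444, 0.07716, 0.03086, 0.06481, 0.16049 (working shown to 5 dp, full precision carried).
D = 0.03704² + 0.09259² + 0.1358² + 0.11111² + 0.05247² + 0.04321² + 0.19444² + 0.07716² + 0.03086² + 0.06481² + 0.16049² = 0.00137 + 0.00857 + 0.01844 + 0.01235 + 0.00275 + 0.00187 + 0.03781 + 0.00595 + 0.00095 + 0.00420 + 0.02576 = 0.12003.
To 3 decimal places, D = 0.120.

0.120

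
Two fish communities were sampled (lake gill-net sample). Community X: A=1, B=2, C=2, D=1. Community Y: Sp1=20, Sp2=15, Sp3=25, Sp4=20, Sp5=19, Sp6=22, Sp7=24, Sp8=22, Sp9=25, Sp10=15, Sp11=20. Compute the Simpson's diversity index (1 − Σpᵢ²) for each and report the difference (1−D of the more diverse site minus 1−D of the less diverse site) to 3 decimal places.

0.185

Community X: N=6, proportions 0.16667, 0.33333, 0.33333, 0.16667, giving 1−D = 0.72222 (working shown to 5 dp, full precision carried).
Community Y: N=227, proportions 0.08811, 0.06608, 0.11013, 0.08811, 0.0837, 0.09692, 0.10573, 0.09692, 0.11013, 0.06608, 0.08811, giving 1−D = 0.90675.
Difference = |0.72222 − 0.90675| = 0.18453, i.e. 0.185 to 3 decimal places.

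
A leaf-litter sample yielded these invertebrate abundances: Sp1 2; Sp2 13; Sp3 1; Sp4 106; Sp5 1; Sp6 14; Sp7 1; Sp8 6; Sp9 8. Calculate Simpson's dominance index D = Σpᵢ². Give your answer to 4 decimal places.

0.5068

Total N = 2+13+1+106+1+14+1+6+8 = 152, so the proportions are 0.013158, 0.085526, 0.006579, 0.697368, 0.006579, 0.092105, 0.006579, 0.039474, 0.052632 (working shown to 6 dp, full precision carried).
D = 0.013158² + 0.085526² + 0.006579² + 0.697368² + 0.006579² + 0.092105² + 0.006579² + 0.039474² + 0.052632² = 0.000173 + 0.007315 + 0.000043 + 0.486323 + 0.000043 + 0.008483 + 0.000043 + 0.001558 + 0.002770 = 0.506752.
To 4 decimal places, D = 0.5068.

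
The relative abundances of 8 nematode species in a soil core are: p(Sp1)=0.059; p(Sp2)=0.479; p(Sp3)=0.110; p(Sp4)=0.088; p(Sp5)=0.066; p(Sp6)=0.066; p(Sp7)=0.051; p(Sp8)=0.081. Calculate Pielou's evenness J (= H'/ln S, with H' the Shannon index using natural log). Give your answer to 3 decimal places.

0.813

H' = −Σ pᵢ ln pᵢ = −((-0.16698) + (-0.35257) + (-0.24280) + (-0.21388) + (-0.17939) + (-0.17939) + (-0.15177) + (-0.20358)) = 1.69037 (working shown to 5 dp, full precision carried).
With S = 8 species, ln S = 2.07944, so J = 1.69037/2.07944 = 0.81290, i.e. 0.813 to 3 decimal places.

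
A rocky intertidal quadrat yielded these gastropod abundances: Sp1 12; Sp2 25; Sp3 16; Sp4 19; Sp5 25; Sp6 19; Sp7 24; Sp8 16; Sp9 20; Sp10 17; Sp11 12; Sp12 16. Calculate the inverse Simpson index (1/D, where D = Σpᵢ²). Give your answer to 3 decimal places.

Total N = 12+25+16+19+25+19+24+16+20+17+12+16 = 221, so the proportions are 0.05429864, 0.11312217, 0.07239819, 0.08597285, 0.11312217, 0.08597285, 0.10859729, 0.07239819, 0.09049774, 0.07692308, 0.05429864, 0.07239819 (working shown to 8 dp, full precision carried).
D = 0.05429864² + 0.11312217² + 0.07239819² + 0.08597285² + 0.11312217² + 0.08597285² + 0.10859729² + 0.07239819² + 0.09049774² + 0.07692308² + 0.05429864² + 0.07239819² = 0.00294834 + 0.01279663 + 0.00524150 + 0.00739133 + 0.01279663 + 0.00739133 + 0.01179337 + 0.00524150 + 0.00818984 + 0.00591716 + 0.00294834 + 0.00524150 = 0.08789746.
So 1/D = 11.37689, i.e. 11.377 to 3 decimal places.

11.377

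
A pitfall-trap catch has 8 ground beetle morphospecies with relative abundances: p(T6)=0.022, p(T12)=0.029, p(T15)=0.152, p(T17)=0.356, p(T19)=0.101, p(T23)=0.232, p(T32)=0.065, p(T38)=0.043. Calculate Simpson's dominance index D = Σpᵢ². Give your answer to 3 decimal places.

D = 0.022² + 0.029² + 0.152² + 0.356² + 0.101² + 0.232² + 0.065² + 0.043² = 0.00048 + 0.00084 + 0.02310 + 0.12674 + 0.01020 + 0.05382 + 0.00423 + 0.00185 = 0.22126 (working shown to 5 dp, full precision carried).
To 3 decimal places, D = 0.221.

0.221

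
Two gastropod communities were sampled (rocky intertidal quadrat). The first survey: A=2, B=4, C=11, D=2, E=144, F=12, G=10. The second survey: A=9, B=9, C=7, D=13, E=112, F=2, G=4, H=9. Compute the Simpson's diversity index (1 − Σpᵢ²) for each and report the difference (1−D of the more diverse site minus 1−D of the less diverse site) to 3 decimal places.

The first survey: N=185, proportions 0.01081, 0.02162, 0.05946, 0.01081, 0.77838, 0.06486, 0.05405, giving 1−D = 0.38276 (working shown to 5 dp, full precision carried).
The second survey: N=165, proportions 0.05455, 0.05455, 0.04242, 0.07879, 0.67879, 0.01212, 0.02424, 0.05455, giving 1−D = 0.52158.
Difference = |0.38276 − 0.52158| = 0.13882, i.e. 0.139 to 3 decimal places.

0.139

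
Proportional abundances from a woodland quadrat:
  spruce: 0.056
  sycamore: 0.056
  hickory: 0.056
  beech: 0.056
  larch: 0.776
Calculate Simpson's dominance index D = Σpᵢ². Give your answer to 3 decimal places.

0.615

D = 0.056² + 0.056² + 0.056² + 0.056² + 0.776² = 0.00314 + 0.00314 + 0.00314 + 0.00314 + 0.60218 = 0.61472 (working shown to 5 dp, full precision carried).
To 3 decimal places, D = 0.615.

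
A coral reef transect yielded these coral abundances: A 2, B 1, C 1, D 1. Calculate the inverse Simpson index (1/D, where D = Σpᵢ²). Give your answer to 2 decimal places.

3.57

Total N = 2+1+1+1 = 5, so the proportions are 0.4, 0.2, 0.2, 0.2 (working shown to 6 dp, full precision carried).
D = 0.4² + 0.2² + 0.2² + 0.2² = 0.160000 + 0.040000 + 0.040000 + 0.040000 = 0.280000.
So 1/D = 3.5714, i.e. 3.57 to 2 decimal places.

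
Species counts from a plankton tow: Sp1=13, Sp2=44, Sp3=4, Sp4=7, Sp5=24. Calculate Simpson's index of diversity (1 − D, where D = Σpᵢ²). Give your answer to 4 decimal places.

0.6756

Total N = 13+44+4+7+24 = 92, so the proportions are 0.141304, 0.478261, 0.043478, 0.076087, 0.26087 (working shown to 6 dp, full precision carried).
D = 0.141304² + 0.478261² + 0.043478² + 0.076087² + 0.26087² = 0.019967 + 0.228733 + 0.001890 + 0.005789 + 0.068053 = 0.324433.
So 1 − D = 0.675567, i.e. 0.6756 to 4 decimal places.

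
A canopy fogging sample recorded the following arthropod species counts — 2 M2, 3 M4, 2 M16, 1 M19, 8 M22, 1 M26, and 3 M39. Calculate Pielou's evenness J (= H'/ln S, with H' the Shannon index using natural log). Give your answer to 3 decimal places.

0.871

Total N = 2+3+2+1+8+1+3 = 20, so the proportions are 0.1, 0.15, 0.1, 0.05, 0.4, 0.05, 0.15 (working shown to 5 dp, full precision carried).
H' = −Σ pᵢ ln pᵢ = −((-0.23026) + (-0.28457) + (-0.23026) + (-0.14979) + (-0.36652) + (-0.14979) + (-0.28457)) = 1.69574.
With S = 7 species, ln S = 1.94591, so J = 1.69574/1.94591 = 0.87144, i.e. 0.871 to 3 decimal places.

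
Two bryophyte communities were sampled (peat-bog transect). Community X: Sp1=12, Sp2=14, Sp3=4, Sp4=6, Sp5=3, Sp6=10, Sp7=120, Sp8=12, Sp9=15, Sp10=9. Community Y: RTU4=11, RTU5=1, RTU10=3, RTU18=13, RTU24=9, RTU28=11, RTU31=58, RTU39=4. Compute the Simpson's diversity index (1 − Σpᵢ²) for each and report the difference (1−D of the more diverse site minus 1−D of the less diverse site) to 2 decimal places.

0.04

Community X: N=205, proportions 0.0585, 0.0683, 0.0195, 0.0293, 0.0146, 0.0488, 0.5854, 0.0585, 0.0732, 0.0439, giving 1−D = 0.6347 (working shown to 4 dp, full precision carried).
Community Y: N=110, proportions 0.1, 0.0091, 0.0273, 0.1182, 0.0818, 0.1, 0.5273, 0.0364, giving 1−D = 0.6792.
Difference = |0.6347 − 0.6792| = 0.0445, i.e. 0.04 to 2 decimal places.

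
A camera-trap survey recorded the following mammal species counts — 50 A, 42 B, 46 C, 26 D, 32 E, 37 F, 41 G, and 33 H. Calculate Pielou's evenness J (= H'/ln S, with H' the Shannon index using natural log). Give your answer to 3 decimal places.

0.991

Total N = 50+42+46+26+32+37+41+33 = 307, so the proportions are 0.16287, 0.13681, 0.14984, 0.08469, 0.10423, 0.12052, 0.13355, 0.10749 (working shown to 5 dp, full precision carried).
H' = −Σ pᵢ ln pᵢ = −((-0.29557) + (-0.27214) + (-0.28442) + (-0.20908) + (-0.23569) + (-0.25501) + (-0.26887) + (-0.23974)) = 2.06053.
With S = 8 species, ln S = 2.07944, so J = 2.06053/2.07944 = 0.99090, i.e. 0.991 to 3 decimal places.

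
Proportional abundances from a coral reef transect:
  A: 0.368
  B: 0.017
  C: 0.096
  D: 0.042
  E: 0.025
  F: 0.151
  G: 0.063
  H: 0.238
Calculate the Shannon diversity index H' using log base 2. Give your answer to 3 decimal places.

Each pᵢ log₂ pᵢ term (working shown to 5 dp, full precision carried): 0.368×(-1.44222)=-0.53074, 0.017×(-5.87832)=-0.09993, 0.096×(-3.38082)=-0.32456, 0.042×(-4.57347)=-0.19209, 0.025×(-5.32193)=-0.13305, 0.151×(-2.72738)=-0.41183, 0.063×(-3.98850)=-0.25128, 0.238×(-2.07097)=-0.49289.
Sum = -2.43636, so H' = 2.436.

2.436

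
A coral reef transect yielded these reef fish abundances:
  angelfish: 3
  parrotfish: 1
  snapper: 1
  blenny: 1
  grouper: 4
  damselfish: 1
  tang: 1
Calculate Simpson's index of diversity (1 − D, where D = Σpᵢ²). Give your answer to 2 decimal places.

0.79

Total N = 3+1+1+1+4+1+1 = 12, so the proportions are 0.25, 0.0833, 0.0833, 0.0833, 0.3333, 0.0833, 0.0833 (working shown to 4 dp, full precision carried).
D = 0.25² + 0.0833² + 0.0833² + 0.0833² + 0.3333² + 0.0833² + 0.0833² = 0.0625 + 0.0069 + 0.0069 + 0.0069 + 0.1111 + 0.0069 + 0.0069 = 0.2083.
So 1 − D = 0.7917, i.e. 0.79 to 2 decimal places.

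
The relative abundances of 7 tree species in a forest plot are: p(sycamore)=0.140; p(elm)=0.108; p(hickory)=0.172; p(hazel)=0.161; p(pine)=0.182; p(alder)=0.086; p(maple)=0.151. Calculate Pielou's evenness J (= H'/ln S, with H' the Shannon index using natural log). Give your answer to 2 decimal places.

0.99

H' = −Σ pᵢ ln pᵢ = −((-0.2753) + (-0.2404) + (-0.3028) + (-0.2940) + (-0.3101) + (-0.2110) + (-0.2855)) = 1.9190 (working shown to 4 dp, full precision carried).
With S = 7 species, ln S = 1.9459, so J = 1.9190/1.9459 = 0.9862, i.e. 0.99 to 2 decimal places.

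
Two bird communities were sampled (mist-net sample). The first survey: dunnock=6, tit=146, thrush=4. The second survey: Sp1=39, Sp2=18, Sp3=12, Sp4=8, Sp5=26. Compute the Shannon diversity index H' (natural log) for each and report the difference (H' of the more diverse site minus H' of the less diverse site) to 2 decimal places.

The first survey: N=156, proportions 0.0385, 0.9359, 0.0256, giving H' = 0.2813 (working shown to 4 dp, full precision carried).
The second survey: N=103, proportions 0.3786, 0.1748, 0.1165, 0.0777, 0.2524, giving H' = 1.4690.
Difference = |0.2813 − 1.4690| = 1.1877, i.e. 1.19 to 2 decimal places.

1.19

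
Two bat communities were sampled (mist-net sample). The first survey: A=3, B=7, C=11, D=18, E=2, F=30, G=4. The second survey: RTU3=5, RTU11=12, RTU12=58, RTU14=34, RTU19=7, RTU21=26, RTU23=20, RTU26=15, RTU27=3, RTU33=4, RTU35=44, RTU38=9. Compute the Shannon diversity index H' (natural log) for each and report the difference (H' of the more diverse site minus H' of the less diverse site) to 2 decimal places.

The first survey: N=75, proportions 0.04, 0.0933, 0.1467, 0.24, 0.0267, 0.4, 0.0533, giving H' = 1.5936 (working shown to 4 dp, full precision carried).
The second survey: N=237, proportions 0.0211, 0.0506, 0.2447, 0.1435, 0.0295, 0.1097, 0.0844, 0.0633, 0.0127, 0.0169, 0.1857, 0.038, giving H' = 2.1463.
Difference = |1.5936 − 2.1463| = 0.5527, i.e. 0.55 to 2 decimal places.

0.55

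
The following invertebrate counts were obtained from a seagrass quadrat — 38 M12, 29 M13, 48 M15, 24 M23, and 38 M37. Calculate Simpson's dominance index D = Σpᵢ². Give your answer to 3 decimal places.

0.211

Total N = 38+29+48+24+38 = 177, so the proportions are 0.21469, 0.16384, 0.27119, 0.13559, 0.21469 (working shown to 5 dp, full precision carried).
D = 0.21469² + 0.16384² + 0.27119² + 0.13559² + 0.21469² = 0.04609 + 0.02684 + 0.07354 + 0.01839 + 0.04609 = 0.21095.
To 3 decimal places, D = 0.211.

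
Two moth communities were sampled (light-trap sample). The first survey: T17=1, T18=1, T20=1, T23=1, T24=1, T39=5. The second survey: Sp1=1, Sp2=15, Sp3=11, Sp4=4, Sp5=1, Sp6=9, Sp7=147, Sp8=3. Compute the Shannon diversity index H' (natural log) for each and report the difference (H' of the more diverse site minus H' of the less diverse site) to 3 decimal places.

The first survey: N=10, proportions 0.1, 0.1, 0.1, 0.1, 0.1, 0.5, giving H' = 1.497866 (working shown to 6 dp, full precision carried).
The second survey: N=191, proportions 0.005236, 0.078534, 0.057592, 0.020942, 0.005236, 0.04712, 0.769634, 0.015707, giving H' = 0.910874.
Difference = |1.497866 − 0.910874| = 0.586992, i.e. 0.587 to 3 decimal places.

0.587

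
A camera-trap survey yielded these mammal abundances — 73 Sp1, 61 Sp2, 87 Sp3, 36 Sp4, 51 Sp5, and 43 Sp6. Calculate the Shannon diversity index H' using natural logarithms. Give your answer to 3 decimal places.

Total N = 73+61+87+36+51+43 = 351, so the proportions are 0.20798, 0.17379, 0.24786, 0.10256, 0.1453, 0.12251 (working shown to 5 dp, full precision carried).
Each pᵢ ln pᵢ term: 0.20798×(-1.57033)=-0.32659, 0.17379×(-1.74991)=-0.30412, 0.24786×(-1.39488)=-0.34574, 0.10256×(-2.27727)=-0.23357, 0.1453×(-1.92896)=-0.28028, 0.12251×(-2.09959)=-0.25721.
Sum = -1.74750, so H' = 1.748.

1.748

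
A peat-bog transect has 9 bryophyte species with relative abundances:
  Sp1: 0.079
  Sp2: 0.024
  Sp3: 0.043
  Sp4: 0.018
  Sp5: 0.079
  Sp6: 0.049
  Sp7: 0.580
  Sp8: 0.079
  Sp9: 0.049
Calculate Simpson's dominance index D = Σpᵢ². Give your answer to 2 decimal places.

0.36

D = 0.079² + 0.024² + 0.043² + 0.018² + 0.079² + 0.049² + 0.58² + 0.079² + 0.049² = 0.0062 + 0.0006 + 0.0018 + 0.0003 + 0.0062 + 0.0024 + 0.3364 + 0.0062 + 0.0024 = 0.3627 (working shown to 4 dp, full precision carried).
To 2 decimal places, D = 0.36.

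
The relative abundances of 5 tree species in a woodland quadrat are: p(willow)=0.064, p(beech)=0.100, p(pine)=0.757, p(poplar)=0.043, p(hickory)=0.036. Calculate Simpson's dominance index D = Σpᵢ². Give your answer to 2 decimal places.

0.59

D = 0.064² + 0.1² + 0.757² + 0.043² + 0.036² = 0.0041 + 0.0100 + 0.5730 + 0.0018 + 0.0013 = 0.5903 (working shown to 4 dp, full precision carried).
To 2 decimal places, D = 0.59.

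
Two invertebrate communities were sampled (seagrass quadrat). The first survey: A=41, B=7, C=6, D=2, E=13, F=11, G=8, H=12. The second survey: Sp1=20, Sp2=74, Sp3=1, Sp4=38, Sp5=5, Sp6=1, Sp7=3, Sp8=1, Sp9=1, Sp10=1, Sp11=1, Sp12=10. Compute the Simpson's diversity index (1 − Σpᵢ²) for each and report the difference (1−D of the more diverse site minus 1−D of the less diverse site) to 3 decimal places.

0.080

The first survey: N=100, proportions 0.41, 0.07, 0.06, 0.02, 0.13, 0.11, 0.08, 0.12, giving 1−D = 0.77320 (working shown to 5 dp, full precision carried).
The second survey: N=156, proportions 0.12821, 0.47436, 0.00641, 0.24359, 0.03205, 0.00641, 0.01923, 0.00641, 0.00641, 0.00641, 0.00641, 0.0641, giving 1−D = 0.69346.
Difference = |0.77320 − 0.69346| = 0.07974, i.e. 0.080 to 3 decimal places.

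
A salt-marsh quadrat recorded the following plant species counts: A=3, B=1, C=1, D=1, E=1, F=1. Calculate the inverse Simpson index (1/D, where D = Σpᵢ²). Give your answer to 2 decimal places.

Total N = 3+1+1+1+1+1 = 8, so the proportions are 0.375, 0.125, 0.125, 0.125, 0.125, 0.125 (working shown to 6 dp, full precision carried).
D = 0.375² + 0.125² + 0.125² + 0.125² + 0.125² + 0.125² = 0.140625 + 0.015625 + 0.015625 + 0.015625 + 0.015625 + 0.015625 = 0.218750.
So 1/D = 4.5714, i.e. 4.57 to 2 decimal places.

4.57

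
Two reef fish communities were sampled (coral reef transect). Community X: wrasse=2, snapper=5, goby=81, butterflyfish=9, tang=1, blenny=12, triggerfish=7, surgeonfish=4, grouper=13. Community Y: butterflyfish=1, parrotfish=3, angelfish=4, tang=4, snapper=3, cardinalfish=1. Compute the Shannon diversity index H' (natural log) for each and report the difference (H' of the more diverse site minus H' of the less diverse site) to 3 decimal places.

Community X: N=134, proportions 0.01493, 0.03731, 0.60448, 0.06716, 0.00746, 0.08955, 0.05224, 0.02985, 0.09701, giving H' = 1.40912 (working shown to 5 dp, full precision carried).
Community Y: N=16, proportions 0.0625, 0.1875, 0.25, 0.25, 0.1875, 0.0625, giving H' = 1.66746.
Difference = |1.40912 − 1.66746| = 0.25834, i.e. 0.258 to 3 decimal places.

0.258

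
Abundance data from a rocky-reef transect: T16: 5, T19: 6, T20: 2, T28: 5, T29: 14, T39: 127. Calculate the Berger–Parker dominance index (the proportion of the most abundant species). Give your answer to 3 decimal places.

Total N = 5+6+2+5+14+127 = 159, so the proportions are 0.03145, 0.03774, 0.01258, 0.03145, 0.08805, 0.79874 (working shown to 5 dp, full precision carried).
The largest proportion is 0.79874, i.e. d = 0.799 to 3 decimal places.

0.799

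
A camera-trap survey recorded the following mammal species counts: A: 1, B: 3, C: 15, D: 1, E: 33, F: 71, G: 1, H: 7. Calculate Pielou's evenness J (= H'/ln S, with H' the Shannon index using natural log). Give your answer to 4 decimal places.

0.6155

Total N = 1+3+15+1+33+71+1+7 = 132, so the proportions are 0.007576, 0.022727, 0.113636, 0.007576, 0.25, 0.537879, 0.007576, 0.05303 (working shown to 6 dp, full precision carried).
H' = −Σ pᵢ ln pᵢ = −((-0.036991) + (-0.086004) + (-0.247131) + (-0.036991) + (-0.346574) + (-0.333550) + (-0.036991) + (-0.155744)) = 1.279976.
With S = 8 species, ln S = 2.079442, so J = 1.279976/2.079442 = 0.615538, i.e. 0.6155 to 4 decimal places.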